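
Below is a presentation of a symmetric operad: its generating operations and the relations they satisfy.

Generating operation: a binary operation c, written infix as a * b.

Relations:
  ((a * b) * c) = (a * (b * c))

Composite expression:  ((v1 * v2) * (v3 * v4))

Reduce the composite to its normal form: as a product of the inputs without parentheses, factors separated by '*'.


v1 * v2 * v3 * v4

The c-tree's shape is irrelevant; the v-reading-order decides.
(v1 * v2) spells out as v1 * v2
(v3 * v4) spells out as v3 * v4
((v1 * v2) * (v3 * v4)) spells out as v1 * v2 * v3 * v4


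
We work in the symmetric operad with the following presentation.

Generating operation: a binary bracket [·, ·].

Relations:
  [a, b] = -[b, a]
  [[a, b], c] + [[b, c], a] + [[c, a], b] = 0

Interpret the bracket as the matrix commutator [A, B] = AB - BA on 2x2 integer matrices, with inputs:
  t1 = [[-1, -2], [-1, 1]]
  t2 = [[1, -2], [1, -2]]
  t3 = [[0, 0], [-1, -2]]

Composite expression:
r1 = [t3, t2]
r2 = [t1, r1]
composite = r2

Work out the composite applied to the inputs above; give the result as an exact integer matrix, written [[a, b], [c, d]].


[[6, 0], [-6, -6]]

[t3, t2] = [[-2, -4], [-5, 2]]
[t1, [t3, t2]] = [[6, 0], [-6, -6]]


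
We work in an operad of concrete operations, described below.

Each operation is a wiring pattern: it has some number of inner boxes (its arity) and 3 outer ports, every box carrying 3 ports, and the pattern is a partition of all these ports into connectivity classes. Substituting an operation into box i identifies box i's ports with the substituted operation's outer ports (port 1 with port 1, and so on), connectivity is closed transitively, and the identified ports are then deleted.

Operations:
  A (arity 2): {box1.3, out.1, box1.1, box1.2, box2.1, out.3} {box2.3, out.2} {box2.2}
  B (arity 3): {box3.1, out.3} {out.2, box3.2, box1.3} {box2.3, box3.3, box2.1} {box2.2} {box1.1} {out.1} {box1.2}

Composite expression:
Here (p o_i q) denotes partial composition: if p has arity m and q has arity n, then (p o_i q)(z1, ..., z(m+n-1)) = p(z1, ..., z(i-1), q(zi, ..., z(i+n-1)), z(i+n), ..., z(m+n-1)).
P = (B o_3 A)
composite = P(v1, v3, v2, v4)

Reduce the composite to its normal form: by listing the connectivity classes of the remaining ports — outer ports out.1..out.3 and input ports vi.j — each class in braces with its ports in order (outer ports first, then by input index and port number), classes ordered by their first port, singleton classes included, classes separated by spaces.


Treat the ports identified at B as solder joints: merge, then drop.
A over (v2, v4) gives {out.1, out.3, v2.1, v2.2, v2.3, v4.1} {out.2, v4.3} {v4.2}, out.j being that stage's outer ports
B over (v1, v3, v2, v4) gives {out.1} {out.2, v1.3, v4.3} {out.3, v2.1, v2.2, v2.3, v3.1, v3.3, v4.1} {v1.1} {v1.2} {v3.2} {v4.2}, out.j being that stage's outer ports

{out.1} {out.2, v1.3, v4.3} {out.3, v2.1, v2.2, v2.3, v3.1, v3.3, v4.1} {v1.1} {v1.2} {v3.2} {v4.2}


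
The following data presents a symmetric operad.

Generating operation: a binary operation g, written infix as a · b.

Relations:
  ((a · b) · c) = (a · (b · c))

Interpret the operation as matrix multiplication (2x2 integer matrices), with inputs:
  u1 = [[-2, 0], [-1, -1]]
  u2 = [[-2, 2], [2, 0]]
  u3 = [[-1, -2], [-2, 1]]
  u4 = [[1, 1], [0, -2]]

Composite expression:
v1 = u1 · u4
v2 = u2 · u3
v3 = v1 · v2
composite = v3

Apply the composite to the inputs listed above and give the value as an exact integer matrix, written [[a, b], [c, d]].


(u1 · u4) = [[-2, -2], [-1, 1]]
(u2 · u3) = [[-2, 6], [-2, -4]]
((u1 · u4) · (u2 · u3)) = [[8, -4], [0, -10]]

[[8, -4], [0, -10]]


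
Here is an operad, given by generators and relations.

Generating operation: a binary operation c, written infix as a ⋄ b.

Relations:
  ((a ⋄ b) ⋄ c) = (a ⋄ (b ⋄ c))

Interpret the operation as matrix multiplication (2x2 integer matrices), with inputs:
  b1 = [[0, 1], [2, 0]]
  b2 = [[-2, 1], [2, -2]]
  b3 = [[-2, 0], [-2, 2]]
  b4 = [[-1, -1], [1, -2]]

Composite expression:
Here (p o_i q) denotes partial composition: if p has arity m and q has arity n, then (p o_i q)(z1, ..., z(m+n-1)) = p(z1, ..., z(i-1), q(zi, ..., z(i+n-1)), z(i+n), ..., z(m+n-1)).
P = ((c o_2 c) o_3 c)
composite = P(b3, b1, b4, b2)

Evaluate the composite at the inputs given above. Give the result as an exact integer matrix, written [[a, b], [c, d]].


[[12, -10], [12, -6]]

(b4 ⋄ b2) = [[0, 1], [-6, 5]]
(b1 ⋄ (b4 ⋄ b2)) = [[-6, 5], [0, 2]]
(b3 ⋄ (b1 ⋄ (b4 ⋄ b2))) = [[12, -10], [12, -6]]


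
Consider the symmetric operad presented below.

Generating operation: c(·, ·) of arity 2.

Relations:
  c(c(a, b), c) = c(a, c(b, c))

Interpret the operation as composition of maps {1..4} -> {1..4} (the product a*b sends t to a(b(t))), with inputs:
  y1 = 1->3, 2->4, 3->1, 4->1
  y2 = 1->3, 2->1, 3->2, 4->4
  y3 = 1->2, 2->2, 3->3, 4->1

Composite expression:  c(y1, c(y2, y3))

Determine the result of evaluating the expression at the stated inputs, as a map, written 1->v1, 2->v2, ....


c(y2, y3) = 1->1, 2->1, 3->2, 4->3
c(y1, c(y2, y3)) = 1->3, 2->3, 3->4, 4->1

1->3, 2->3, 3->4, 4->1


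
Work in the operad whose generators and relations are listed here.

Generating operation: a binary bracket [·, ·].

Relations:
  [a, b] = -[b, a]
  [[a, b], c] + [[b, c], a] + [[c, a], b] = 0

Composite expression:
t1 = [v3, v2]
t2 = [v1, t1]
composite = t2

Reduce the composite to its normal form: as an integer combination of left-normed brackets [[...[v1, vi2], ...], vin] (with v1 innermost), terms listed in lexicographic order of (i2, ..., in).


Left-normed coefficients sit on the v1-initial expansion words.
Composite bracket: [v1, [v3, v2]]
The bracket unfolds into 4 signed words via [a, b] = ab - ba (2^2 = 4).
Collect the words opening with v1:
  v1v2v3 (sign -1) contributes -[[v1, v2], v3]
  v1v3v2 (sign +1) contributes +[[v1, v3], v2]

-[[v1, v2], v3] + [[v1, v3], v2]


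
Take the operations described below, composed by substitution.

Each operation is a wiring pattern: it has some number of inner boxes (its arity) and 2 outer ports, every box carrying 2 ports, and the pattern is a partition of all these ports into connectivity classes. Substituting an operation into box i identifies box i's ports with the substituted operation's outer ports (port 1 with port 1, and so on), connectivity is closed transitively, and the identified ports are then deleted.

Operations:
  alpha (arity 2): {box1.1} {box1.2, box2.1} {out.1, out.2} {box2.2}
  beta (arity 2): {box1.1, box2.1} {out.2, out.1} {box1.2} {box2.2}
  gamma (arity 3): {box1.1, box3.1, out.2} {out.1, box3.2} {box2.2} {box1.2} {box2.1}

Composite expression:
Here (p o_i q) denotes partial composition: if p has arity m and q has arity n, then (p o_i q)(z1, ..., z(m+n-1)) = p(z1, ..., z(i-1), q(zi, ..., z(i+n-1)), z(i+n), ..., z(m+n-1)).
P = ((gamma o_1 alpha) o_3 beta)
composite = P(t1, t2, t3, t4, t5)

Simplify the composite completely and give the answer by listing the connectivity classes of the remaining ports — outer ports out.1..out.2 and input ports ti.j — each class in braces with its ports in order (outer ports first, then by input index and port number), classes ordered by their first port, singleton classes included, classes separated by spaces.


{out.1, t5.2} {out.2, t5.1} {t1.1} {t1.2, t2.1} {t2.2} {t3.1, t4.1} {t3.2} {t4.2}

Substituting into gamma glues patterns; closure does the rest.
alpha over (t1, t2) gives {out.1, out.2} {t1.1} {t1.2, t2.1} {t2.2}, out.j being that stage's outer ports
beta over (t3, t4) gives {out.1, out.2} {t3.1, t4.1} {t3.2} {t4.2}, out.j being that stage's outer ports
gamma over (t1, t2, t3, t4, t5) gives {out.1, t5.2} {out.2, t5.1} {t1.1} {t1.2, t2.1} {t2.2} {t3.1, t4.1} {t3.2} {t4.2}, out.j being that stage's outer ports


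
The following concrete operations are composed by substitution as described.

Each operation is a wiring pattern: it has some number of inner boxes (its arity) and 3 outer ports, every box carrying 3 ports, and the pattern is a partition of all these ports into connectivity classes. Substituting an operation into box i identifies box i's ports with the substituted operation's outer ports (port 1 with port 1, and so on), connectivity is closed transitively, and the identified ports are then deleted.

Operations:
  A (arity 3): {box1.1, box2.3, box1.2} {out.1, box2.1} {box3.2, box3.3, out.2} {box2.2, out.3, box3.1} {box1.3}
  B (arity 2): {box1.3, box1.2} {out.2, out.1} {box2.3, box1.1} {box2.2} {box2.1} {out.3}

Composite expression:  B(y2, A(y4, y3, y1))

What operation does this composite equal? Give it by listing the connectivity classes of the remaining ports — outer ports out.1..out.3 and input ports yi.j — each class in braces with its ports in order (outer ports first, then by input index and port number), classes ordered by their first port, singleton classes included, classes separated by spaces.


Treat the ports identified at B as solder joints: merge, then drop.
after A, the pattern on (y4, y3, y1) reads {out.1, y3.1} {out.2, y1.2, y1.3} {out.3, y1.1, y3.2} {y3.3, y4.1, y4.2} {y4.3} (out.j = its outer ports)
after B, the pattern on (y2, y4, y3, y1) reads {out.1, out.2} {out.3} {y1.1, y2.1, y3.2} {y1.2, y1.3} {y2.2, y2.3} {y3.1} {y3.3, y4.1, y4.2} {y4.3} (out.j = its outer ports)

{out.1, out.2} {out.3} {y1.1, y2.1, y3.2} {y1.2, y1.3} {y2.2, y2.3} {y3.1} {y3.3, y4.1, y4.2} {y4.3}


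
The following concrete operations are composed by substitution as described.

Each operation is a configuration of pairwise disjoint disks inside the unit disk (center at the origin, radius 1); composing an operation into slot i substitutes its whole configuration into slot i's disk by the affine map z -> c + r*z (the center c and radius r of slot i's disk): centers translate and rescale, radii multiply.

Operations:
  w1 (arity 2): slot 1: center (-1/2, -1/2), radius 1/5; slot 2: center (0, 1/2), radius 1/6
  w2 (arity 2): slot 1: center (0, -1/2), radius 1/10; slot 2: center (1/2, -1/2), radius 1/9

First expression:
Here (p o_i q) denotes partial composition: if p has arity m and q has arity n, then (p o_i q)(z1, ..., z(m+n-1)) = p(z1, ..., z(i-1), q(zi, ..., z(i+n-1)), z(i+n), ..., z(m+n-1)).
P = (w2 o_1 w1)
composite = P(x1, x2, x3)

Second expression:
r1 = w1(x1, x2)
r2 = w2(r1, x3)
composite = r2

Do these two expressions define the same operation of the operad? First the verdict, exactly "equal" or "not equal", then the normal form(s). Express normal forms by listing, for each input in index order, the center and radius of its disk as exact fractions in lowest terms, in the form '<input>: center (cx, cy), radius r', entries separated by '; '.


equal — both sides give x1: center (-1/20, -11/20), radius 1/50; x2: center (0, -9/20), radius 1/60; x3: center (1/2, -1/2), radius 1/9

Normal form of the first expression: x1: center (-1/20, -11/20), radius 1/50; x2: center (0, -9/20), radius 1/60; x3: center (1/2, -1/2), radius 1/9
Normal form of the second expression: x1: center (-1/20, -11/20), radius 1/50; x2: center (0, -9/20), radius 1/60; x3: center (1/2, -1/2), radius 1/9
Same normal form: equal.


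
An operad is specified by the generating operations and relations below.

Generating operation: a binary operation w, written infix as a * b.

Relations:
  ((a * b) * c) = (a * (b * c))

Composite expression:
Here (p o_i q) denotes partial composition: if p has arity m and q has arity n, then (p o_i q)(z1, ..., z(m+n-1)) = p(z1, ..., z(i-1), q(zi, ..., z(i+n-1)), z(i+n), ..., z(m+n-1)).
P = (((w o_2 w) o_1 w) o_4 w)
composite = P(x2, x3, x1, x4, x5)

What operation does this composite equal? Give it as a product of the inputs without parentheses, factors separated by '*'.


Associativity of w dissolves the nesting; only the x-input order survives.
(x2 * x3) linearizes to x2 * x3
(x4 * x5) linearizes to x4 * x5
(x1 * (x4 * x5)) linearizes to x1 * x4 * x5
((x2 * x3) * (x1 * (x4 * x5))) linearizes to x2 * x3 * x1 * x4 * x5

x2 * x3 * x1 * x4 * x5


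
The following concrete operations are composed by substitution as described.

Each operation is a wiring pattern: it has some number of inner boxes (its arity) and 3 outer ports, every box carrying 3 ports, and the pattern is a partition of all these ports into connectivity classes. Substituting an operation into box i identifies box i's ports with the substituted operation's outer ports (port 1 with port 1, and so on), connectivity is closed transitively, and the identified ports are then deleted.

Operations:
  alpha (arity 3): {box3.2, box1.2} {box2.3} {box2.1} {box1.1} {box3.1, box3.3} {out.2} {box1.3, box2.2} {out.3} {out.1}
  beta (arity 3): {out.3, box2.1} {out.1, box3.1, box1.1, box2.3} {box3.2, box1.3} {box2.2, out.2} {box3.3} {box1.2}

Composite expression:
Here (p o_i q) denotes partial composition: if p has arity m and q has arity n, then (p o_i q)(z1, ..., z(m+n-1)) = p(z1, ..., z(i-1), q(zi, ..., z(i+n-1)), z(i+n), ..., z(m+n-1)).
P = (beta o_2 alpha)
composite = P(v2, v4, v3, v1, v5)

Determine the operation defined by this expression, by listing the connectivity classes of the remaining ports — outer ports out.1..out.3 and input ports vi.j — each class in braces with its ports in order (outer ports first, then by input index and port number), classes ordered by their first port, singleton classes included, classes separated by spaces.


{out.1, v2.1, v5.1} {out.2} {out.3} {v1.1, v1.3} {v1.2, v4.2} {v2.2} {v2.3, v5.2} {v3.1} {v3.2, v4.3} {v3.3} {v4.1} {v5.3}

Connectivity passes through glued beta-boundaries; trace each wire chain.
stage alpha: inputs (v4, v3, v1), connectivity {out.1} {out.2} {out.3} {v1.1, v1.3} {v1.2, v4.2} {v3.1} {v3.2, v4.3} {v3.3} {v4.1}, out.j its boundary
stage beta: inputs (v2, v4, v3, v1, v5), connectivity {out.1, v2.1, v5.1} {out.2} {out.3} {v1.1, v1.3} {v1.2, v4.2} {v2.2} {v2.3, v5.2} {v3.1} {v3.2, v4.3} {v3.3} {v4.1} {v5.3}, out.j its boundary


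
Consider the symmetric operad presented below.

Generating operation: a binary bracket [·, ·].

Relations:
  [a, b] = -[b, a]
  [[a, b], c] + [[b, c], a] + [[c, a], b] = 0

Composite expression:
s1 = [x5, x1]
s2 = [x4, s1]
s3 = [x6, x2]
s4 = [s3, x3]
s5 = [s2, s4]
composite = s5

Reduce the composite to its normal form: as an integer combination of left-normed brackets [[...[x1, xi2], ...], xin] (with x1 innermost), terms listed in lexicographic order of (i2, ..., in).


-[[[[[x1, x5], x4], x2], x6], x3] + [[[[[x1, x5], x4], x3], x2], x6] - [[[[[x1, x5], x4], x3], x6], x2] + [[[[[x1, x5], x4], x6], x2], x3]


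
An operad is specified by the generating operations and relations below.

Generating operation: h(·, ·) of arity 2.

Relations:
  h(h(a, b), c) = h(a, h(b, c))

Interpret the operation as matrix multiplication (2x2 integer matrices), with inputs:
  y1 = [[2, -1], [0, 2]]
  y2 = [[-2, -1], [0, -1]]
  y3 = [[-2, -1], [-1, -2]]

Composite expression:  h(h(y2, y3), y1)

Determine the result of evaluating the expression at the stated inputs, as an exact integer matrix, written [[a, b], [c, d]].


[[10, 3], [2, 3]]

h(y2, y3) = [[5, 4], [1, 2]]
h(h(y2, y3), y1) = [[10, 3], [2, 3]]


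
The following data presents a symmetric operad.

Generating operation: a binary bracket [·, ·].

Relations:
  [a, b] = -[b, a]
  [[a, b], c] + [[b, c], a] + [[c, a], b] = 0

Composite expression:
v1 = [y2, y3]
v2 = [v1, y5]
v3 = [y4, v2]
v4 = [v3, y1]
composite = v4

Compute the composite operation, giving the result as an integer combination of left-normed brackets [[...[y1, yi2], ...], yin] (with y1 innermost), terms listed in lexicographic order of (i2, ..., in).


[[[[y1, y2], y3], y5], y4] - [[[[y1, y3], y2], y5], y4] - [[[[y1, y4], y2], y3], y5] + [[[[y1, y4], y3], y2], y5] + [[[[y1, y4], y5], y2], y3] - [[[[y1, y4], y5], y3], y2] - [[[[y1, y5], y2], y3], y4] + [[[[y1, y5], y3], y2], y4]


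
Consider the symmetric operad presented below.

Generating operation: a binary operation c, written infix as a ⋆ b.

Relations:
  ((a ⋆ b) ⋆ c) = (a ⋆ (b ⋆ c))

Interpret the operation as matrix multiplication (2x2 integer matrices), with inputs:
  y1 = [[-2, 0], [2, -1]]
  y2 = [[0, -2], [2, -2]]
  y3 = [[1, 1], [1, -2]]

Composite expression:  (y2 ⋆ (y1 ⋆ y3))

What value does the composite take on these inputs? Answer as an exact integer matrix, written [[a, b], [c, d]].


[[-2, -8], [-6, -12]]

(y1 ⋆ y3) = [[-2, -2], [1, 4]]
(y2 ⋆ (y1 ⋆ y3)) = [[-2, -8], [-6, -12]]


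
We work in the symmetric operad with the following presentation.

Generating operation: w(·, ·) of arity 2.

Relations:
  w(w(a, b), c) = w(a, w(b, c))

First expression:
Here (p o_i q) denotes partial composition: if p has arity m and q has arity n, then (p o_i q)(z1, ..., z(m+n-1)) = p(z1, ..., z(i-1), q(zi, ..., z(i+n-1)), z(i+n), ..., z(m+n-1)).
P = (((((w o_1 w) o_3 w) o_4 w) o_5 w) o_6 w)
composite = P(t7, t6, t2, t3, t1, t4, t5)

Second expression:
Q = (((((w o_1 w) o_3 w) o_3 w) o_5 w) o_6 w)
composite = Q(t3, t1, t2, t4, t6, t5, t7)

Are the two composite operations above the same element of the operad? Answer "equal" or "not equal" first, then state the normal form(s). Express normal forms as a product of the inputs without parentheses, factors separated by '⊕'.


In normal form, the first expression is t7 ⊕ t6 ⊕ t2 ⊕ t3 ⊕ t1 ⊕ t4 ⊕ t5
In normal form, the second expression is t3 ⊕ t1 ⊕ t2 ⊕ t4 ⊕ t6 ⊕ t5 ⊕ t7
The normal forms differ: not equal.

not equal: they reduce to t7 ⊕ t6 ⊕ t2 ⊕ t3 ⊕ t1 ⊕ t4 ⊕ t5 and t3 ⊕ t1 ⊕ t2 ⊕ t4 ⊕ t6 ⊕ t5 ⊕ t7


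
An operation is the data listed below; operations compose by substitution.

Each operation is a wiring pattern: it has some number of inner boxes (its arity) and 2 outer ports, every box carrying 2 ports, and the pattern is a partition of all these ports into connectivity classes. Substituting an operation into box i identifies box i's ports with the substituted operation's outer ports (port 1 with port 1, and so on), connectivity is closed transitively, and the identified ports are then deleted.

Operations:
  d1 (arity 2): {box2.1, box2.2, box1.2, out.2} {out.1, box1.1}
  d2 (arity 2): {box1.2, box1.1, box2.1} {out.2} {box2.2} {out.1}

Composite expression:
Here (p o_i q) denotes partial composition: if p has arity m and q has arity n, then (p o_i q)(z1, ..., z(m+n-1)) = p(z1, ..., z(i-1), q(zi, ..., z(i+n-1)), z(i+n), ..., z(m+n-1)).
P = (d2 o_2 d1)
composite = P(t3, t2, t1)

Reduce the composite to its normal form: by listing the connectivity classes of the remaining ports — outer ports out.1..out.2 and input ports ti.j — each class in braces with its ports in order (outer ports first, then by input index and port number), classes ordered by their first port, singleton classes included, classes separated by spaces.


After gluing at d2, chains via deleted ports link the t-ports.
the subtree at d1 composes to {out.1, t2.1} {out.2, t1.1, t1.2, t2.2} on (t2, t1); out.j = own outer ports
the subtree at d2 composes to {out.1} {out.2} {t1.1, t1.2, t2.2} {t2.1, t3.1, t3.2} on (t3, t2, t1); out.j = own outer ports

{out.1} {out.2} {t1.1, t1.2, t2.2} {t2.1, t3.1, t3.2}


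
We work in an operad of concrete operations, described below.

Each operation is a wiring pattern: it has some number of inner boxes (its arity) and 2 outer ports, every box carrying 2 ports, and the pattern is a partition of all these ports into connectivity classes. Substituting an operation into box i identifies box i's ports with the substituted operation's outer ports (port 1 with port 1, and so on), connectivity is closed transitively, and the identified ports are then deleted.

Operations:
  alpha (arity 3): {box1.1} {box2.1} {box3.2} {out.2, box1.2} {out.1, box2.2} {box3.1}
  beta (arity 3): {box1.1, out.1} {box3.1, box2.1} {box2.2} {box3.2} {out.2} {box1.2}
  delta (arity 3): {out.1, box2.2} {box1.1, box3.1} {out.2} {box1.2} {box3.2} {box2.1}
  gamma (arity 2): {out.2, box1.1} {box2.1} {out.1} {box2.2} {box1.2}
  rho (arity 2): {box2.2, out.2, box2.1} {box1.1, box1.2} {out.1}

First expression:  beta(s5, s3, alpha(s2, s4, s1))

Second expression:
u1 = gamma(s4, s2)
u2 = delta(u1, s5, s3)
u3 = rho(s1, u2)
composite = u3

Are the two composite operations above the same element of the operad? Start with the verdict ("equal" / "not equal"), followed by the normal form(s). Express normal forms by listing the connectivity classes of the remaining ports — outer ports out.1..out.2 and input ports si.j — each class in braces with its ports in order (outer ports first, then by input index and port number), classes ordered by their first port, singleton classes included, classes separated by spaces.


Reducing the first expression gives {out.1, s5.1} {out.2} {s1.1} {s1.2} {s2.1} {s2.2} {s3.1, s4.2} {s3.2} {s4.1} {s5.2}
Reducing the second expression gives {out.1} {out.2, s5.2} {s1.1, s1.2} {s2.1} {s2.2} {s3.1} {s3.2} {s4.1} {s4.2} {s5.1}
Different reductions; not equal.

not equal — first {out.1, s5.1} {out.2} {s1.1} {s1.2} {s2.1} {s2.2} {s3.1, s4.2} {s3.2} {s4.1} {s5.2}, second {out.1} {out.2, s5.2} {s1.1, s1.2} {s2.1} {s2.2} {s3.1} {s3.2} {s4.1} {s4.2} {s5.1}


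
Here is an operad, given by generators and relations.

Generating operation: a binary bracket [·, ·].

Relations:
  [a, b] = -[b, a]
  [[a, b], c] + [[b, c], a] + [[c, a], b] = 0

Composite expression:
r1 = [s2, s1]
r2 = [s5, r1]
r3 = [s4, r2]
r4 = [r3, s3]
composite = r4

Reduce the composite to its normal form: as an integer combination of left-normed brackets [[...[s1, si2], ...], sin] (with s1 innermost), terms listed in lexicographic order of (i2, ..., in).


Left-normed coefficients sit on the s1-initial expansion words.
Composite bracket: [[s4, [s5, [s2, s1]]], s3]
Expanding via [a, b] = ab - ba: 16 signed words (2^4 = 16).
Words beginning with s1 determine it all:
  s1s2s5s4s3 (sign -1) contributes -[[[[s1, s2], s5], s4], s3]

-[[[[s1, s2], s5], s4], s3]


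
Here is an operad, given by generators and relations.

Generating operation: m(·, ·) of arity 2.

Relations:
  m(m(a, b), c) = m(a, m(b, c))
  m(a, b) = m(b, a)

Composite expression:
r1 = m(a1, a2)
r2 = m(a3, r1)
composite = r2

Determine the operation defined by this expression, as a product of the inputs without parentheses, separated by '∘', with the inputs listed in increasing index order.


Key point: m commutes, so take the a-inputs in any fixed order.
m(a1, a2) flattens to a1 ∘ a2
m(a3, m(a1, a2)) flattens to a3 ∘ a1 ∘ a2
the factors in increasing index order: a1 ∘ a2 ∘ a3

a1 ∘ a2 ∘ a3


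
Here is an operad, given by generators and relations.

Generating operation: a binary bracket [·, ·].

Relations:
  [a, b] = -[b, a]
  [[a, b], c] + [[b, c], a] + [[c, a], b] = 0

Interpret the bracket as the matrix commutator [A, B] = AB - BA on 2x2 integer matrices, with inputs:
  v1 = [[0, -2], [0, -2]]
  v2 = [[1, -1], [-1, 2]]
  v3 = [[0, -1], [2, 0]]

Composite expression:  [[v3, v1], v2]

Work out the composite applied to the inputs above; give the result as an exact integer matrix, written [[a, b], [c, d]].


[v3, v1] = [[4, 2], [4, -4]]
[[v3, v1], v2] = [[2, -6], [4, -2]]

[[2, -6], [4, -2]]


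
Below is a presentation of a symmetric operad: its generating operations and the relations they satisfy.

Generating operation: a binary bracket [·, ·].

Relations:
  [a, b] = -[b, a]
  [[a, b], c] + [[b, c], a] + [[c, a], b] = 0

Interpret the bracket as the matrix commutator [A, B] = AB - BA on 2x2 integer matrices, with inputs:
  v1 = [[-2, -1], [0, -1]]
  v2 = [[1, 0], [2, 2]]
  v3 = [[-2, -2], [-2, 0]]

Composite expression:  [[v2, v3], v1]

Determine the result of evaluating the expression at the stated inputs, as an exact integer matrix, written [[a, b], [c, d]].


[[-6, -6], [6, 6]]

[v2, v3] = [[4, 2], [-6, -4]]
[[v2, v3], v1] = [[-6, -6], [6, 6]]


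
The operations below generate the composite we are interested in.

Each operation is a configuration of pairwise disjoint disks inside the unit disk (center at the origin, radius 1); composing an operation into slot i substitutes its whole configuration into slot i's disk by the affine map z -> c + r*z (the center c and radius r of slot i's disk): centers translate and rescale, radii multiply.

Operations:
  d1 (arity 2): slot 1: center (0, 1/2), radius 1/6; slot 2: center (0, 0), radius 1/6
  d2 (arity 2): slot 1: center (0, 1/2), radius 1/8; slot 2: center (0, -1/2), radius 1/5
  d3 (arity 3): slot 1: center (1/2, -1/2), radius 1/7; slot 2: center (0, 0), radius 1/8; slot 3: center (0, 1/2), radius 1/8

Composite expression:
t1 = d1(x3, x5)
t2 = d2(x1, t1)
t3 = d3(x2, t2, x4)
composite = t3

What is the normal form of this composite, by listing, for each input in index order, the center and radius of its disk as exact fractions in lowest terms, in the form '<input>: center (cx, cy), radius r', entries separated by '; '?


x1: center (0, 1/16), radius 1/64; x2: center (1/2, -1/2), radius 1/7; x3: center (0, -1/20), radius 1/240; x4: center (0, 1/2), radius 1/8; x5: center (0, -1/16), radius 1/240

Below d3, radii multiply path by path; the x-disk centers shift.
input x2: applying the 1 nested substitution gives center (1/2, -1/2), radius 1/7
input x1: applying the 2 nested substitutions gives center (0, 1/16), radius 1/64
input x3: applying the 3 nested substitutions gives center (0, -1/20), radius 1/240
input x5: applying the 3 nested substitutions gives center (0, -1/16), radius 1/240
input x4: applying the 1 nested substitution gives center (0, 1/2), radius 1/8


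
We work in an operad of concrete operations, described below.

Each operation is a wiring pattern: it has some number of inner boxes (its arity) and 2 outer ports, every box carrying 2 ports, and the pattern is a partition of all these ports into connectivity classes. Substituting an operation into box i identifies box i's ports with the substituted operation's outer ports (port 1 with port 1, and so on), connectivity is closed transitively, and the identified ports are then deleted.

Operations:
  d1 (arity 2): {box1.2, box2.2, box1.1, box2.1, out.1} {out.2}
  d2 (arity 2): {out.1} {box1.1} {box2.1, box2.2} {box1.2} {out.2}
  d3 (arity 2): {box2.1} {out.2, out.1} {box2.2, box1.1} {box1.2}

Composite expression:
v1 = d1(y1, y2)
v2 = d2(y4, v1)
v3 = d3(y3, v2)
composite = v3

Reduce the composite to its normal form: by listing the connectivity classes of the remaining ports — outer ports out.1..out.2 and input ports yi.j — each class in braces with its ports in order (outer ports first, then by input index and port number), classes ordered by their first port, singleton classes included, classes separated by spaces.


Connectivity passes through glued d3-boundaries; trace each wire chain.
through d1, on inputs (y1, y2): {out.1, y1.1, y1.2, y2.1, y2.2} {out.2} (out.j = stage outer ports)
through d2, on inputs (y4, y1, y2): {out.1} {out.2} {y1.1, y1.2, y2.1, y2.2} {y4.1} {y4.2} (out.j = stage outer ports)
through d3, on inputs (y3, y4, y1, y2): {out.1, out.2} {y1.1, y1.2, y2.1, y2.2} {y3.1} {y3.2} {y4.1} {y4.2} (out.j = stage outer ports)

{out.1, out.2} {y1.1, y1.2, y2.1, y2.2} {y3.1} {y3.2} {y4.1} {y4.2}


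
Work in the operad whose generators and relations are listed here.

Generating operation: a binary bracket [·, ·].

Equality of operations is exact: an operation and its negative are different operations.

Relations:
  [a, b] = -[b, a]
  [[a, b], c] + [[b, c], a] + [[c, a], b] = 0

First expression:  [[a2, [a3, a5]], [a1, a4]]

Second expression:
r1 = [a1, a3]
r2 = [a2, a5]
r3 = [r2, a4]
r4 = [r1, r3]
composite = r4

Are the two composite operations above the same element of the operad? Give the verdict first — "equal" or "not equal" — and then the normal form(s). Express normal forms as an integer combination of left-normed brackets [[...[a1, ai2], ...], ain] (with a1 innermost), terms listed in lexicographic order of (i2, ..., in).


not equal: they reduce to -[[[[a1, a4], a2], a3], a5] + [[[[a1, a4], a2], a5], a3] + [[[[a1, a4], a3], a5], a2] - [[[[a1, a4], a5], a3], a2] and [[[[a1, a3], a2], a5], a4] - [[[[a1, a3], a4], a2], a5] + [[[[a1, a3], a4], a5], a2] - [[[[a1, a3], a5], a2], a4]

The first composite normalizes to -[[[[a1, a4], a2], a3], a5] + [[[[a1, a4], a2], a5], a3] + [[[[a1, a4], a3], a5], a2] - [[[[a1, a4], a5], a3], a2]
The second composite normalizes to [[[[a1, a3], a2], a5], a4] - [[[[a1, a3], a4], a2], a5] + [[[[a1, a3], a4], a5], a2] - [[[[a1, a3], a5], a2], a4]
They disagree, so not equal.


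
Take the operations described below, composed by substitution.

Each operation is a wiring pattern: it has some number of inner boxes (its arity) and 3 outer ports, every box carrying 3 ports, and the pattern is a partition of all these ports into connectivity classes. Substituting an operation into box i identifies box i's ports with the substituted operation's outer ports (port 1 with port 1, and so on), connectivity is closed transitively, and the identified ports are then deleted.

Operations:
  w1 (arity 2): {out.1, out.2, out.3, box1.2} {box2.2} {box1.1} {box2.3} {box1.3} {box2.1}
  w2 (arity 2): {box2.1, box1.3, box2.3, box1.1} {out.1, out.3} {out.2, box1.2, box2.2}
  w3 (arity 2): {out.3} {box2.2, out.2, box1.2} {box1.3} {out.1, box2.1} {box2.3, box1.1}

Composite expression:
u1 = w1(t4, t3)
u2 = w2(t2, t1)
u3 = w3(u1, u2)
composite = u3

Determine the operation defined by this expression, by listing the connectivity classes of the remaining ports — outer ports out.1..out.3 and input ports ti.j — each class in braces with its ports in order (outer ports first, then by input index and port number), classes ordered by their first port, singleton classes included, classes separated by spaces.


{out.1, out.2, t1.2, t2.2, t4.2} {out.3} {t1.1, t1.3, t2.1, t2.3} {t3.1} {t3.2} {t3.3} {t4.1} {t4.3}


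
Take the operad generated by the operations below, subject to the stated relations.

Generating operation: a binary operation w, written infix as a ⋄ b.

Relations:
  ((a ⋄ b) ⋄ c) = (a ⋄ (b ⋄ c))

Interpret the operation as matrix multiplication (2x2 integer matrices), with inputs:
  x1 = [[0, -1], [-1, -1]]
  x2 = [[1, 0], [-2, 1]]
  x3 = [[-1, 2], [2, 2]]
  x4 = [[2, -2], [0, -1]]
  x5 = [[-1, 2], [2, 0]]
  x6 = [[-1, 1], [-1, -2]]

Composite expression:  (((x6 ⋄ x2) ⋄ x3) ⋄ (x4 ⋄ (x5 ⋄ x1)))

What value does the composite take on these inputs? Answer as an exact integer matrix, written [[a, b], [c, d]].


[[-20, 2], [28, -10]]

(x6 ⋄ x2) = [[-3, 1], [3, -2]]
((x6 ⋄ x2) ⋄ x3) = [[5, -4], [-7, 2]]
(x5 ⋄ x1) = [[-2, -1], [0, -2]]
(x4 ⋄ (x5 ⋄ x1)) = [[-4, 2], [0, 2]]
(((x6 ⋄ x2) ⋄ x3) ⋄ (x4 ⋄ (x5 ⋄ x1))) = [[-20, 2], [28, -10]]


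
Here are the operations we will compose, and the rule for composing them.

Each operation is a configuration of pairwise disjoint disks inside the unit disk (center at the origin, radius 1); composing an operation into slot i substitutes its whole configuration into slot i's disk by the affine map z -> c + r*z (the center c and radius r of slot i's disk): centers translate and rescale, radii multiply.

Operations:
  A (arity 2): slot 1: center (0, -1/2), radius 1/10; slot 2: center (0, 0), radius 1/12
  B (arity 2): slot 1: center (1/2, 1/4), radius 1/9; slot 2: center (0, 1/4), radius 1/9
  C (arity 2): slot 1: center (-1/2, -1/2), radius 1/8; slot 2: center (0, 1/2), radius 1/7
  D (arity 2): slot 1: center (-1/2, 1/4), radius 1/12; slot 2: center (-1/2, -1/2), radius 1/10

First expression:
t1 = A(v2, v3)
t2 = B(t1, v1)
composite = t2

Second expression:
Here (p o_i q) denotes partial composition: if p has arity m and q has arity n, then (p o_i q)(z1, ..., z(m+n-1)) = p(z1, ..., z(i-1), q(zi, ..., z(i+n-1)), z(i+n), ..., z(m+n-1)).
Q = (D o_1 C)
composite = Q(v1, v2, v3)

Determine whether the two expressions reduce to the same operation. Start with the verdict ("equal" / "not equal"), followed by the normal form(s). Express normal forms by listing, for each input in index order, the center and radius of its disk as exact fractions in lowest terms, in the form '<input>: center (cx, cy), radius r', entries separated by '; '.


not equal; first: v1: center (0, 1/4), radius 1/9; v2: center (1/2, 7/36), radius 1/90; v3: center (1/2, 1/4), radius 1/108; second: v1: center (-13/24, 5/24), radius 1/96; v2: center (-1/2, 7/24), radius 1/84; v3: center (-1/2, -1/2), radius 1/10

The first composite normalizes to v1: center (0, 1/4), radius 1/9; v2: center (1/2, 7/36), radius 1/90; v3: center (1/2, 1/4), radius 1/108
The second composite normalizes to v1: center (-13/24, 5/24), radius 1/96; v2: center (-1/2, 7/24), radius 1/84; v3: center (-1/2, -1/2), radius 1/10
They disagree, so not equal.


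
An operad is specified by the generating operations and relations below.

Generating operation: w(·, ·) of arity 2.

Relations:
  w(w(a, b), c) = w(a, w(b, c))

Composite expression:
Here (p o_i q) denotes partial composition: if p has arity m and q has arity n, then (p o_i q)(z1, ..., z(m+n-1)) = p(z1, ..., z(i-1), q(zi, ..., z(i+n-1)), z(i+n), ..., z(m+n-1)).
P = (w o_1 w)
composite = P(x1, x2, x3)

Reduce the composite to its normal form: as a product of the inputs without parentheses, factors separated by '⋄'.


x1 ⋄ x2 ⋄ x3


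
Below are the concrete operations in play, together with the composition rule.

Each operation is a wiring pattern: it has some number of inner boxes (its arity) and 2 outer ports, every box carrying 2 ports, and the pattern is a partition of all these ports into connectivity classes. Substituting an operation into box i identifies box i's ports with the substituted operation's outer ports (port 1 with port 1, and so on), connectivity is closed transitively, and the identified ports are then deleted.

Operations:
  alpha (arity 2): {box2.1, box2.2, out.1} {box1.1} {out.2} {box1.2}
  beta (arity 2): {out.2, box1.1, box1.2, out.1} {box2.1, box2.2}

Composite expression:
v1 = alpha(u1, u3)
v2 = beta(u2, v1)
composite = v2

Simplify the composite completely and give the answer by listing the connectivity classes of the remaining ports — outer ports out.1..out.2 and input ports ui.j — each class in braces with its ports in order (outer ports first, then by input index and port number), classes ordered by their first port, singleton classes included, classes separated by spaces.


{out.1, out.2, u2.1, u2.2} {u1.1} {u1.2} {u3.1, u3.2}

Reachability decides: close wires over beta-identified ports.
after alpha, the pattern on (u1, u3) reads {out.1, u3.1, u3.2} {out.2} {u1.1} {u1.2} (out.j = its outer ports)
after beta, the pattern on (u2, u1, u3) reads {out.1, out.2, u2.1, u2.2} {u1.1} {u1.2} {u3.1, u3.2} (out.j = its outer ports)


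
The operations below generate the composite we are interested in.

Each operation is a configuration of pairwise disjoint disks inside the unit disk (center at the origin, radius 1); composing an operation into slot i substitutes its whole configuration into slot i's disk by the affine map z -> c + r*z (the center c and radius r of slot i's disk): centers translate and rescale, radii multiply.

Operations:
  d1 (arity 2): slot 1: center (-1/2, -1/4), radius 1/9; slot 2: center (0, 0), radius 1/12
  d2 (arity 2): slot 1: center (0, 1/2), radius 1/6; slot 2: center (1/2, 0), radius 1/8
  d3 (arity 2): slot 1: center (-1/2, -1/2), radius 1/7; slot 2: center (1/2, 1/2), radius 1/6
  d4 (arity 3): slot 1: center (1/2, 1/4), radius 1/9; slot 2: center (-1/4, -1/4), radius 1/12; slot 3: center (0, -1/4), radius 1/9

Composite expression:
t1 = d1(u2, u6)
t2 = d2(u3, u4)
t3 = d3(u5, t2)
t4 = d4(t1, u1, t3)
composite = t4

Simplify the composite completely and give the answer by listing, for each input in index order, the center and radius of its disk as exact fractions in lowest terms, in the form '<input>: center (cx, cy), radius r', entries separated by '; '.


u1: center (-1/4, -1/4), radius 1/12; u2: center (4/9, 2/9), radius 1/81; u3: center (1/18, -5/27), radius 1/324; u4: center (7/108, -7/36), radius 1/432; u5: center (-1/18, -11/36), radius 1/63; u6: center (1/2, 1/4), radius 1/108

Only the slot chain above each u matters under d4; compose those maps.
u2 passes through 2 substitutions, ending at center (4/9, 2/9), radius 1/81
u6 passes through 2 substitutions, ending at center (1/2, 1/4), radius 1/108
u1 passes through 1 substitution, ending at center (-1/4, -1/4), radius 1/12
u5 passes through 2 substitutions, ending at center (-1/18, -11/36), radius 1/63
u3 passes through 3 substitutions, ending at center (1/18, -5/27), radius 1/324
u4 passes through 3 substitutions, ending at center (7/108, -7/36), radius 1/432


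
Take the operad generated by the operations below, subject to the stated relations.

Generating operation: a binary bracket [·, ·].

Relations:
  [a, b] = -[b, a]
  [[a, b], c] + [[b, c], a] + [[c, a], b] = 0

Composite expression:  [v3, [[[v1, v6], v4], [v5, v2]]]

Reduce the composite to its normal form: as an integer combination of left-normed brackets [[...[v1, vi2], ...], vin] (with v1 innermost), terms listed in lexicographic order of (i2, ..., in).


[[[[[v1, v6], v4], v2], v5], v3] - [[[[[v1, v6], v4], v5], v2], v3]

In the tensor algebra, words opening v1 carry the v1-anchored form.
Composite bracket: [v3, [[[v1, v6], v4], [v5, v2]]]
Full expansion: 32 signed words from ab - ba (2^5 = 32).
Only words starting with v1 matter:
  from v1v6v4v2v5v3, sign +1: term +[[[[[v1, v6], v4], v2], v5], v3]
  from v1v6v4v5v2v3, sign -1: term -[[[[[v1, v6], v4], v5], v2], v3]


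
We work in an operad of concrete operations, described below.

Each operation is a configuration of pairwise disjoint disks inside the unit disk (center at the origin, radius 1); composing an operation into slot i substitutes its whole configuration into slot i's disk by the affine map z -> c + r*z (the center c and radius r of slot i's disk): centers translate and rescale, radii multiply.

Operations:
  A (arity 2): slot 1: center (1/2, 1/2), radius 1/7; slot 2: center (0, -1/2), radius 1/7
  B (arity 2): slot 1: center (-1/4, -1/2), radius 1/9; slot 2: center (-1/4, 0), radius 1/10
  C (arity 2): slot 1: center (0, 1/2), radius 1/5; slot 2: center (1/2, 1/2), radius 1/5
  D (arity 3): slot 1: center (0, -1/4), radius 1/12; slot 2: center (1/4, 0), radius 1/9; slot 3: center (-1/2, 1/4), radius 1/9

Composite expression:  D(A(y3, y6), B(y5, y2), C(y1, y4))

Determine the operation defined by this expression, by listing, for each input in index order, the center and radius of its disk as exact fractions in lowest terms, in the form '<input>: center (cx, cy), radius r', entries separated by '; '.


y1: center (-1/2, 11/36), radius 1/45; y2: center (2/9, 0), radius 1/90; y3: center (1/24, -5/24), radius 1/84; y4: center (-4/9, 11/36), radius 1/45; y5: center (2/9, -1/18), radius 1/81; y6: center (0, -7/24), radius 1/84

Only the slot chain above each y matters under D; compose those maps.
y3: after 2 affine steps, its disk has center (1/24, -5/24), radius 1/84
y6: after 2 affine steps, its disk has center (0, -7/24), radius 1/84
y5: after 2 affine steps, its disk has center (2/9, -1/18), radius 1/81
y2: after 2 affine steps, its disk has center (2/9, 0), radius 1/90
y1: after 2 affine steps, its disk has center (-1/2, 11/36), radius 1/45
y4: after 2 affine steps, its disk has center (-4/9, 11/36), radius 1/45


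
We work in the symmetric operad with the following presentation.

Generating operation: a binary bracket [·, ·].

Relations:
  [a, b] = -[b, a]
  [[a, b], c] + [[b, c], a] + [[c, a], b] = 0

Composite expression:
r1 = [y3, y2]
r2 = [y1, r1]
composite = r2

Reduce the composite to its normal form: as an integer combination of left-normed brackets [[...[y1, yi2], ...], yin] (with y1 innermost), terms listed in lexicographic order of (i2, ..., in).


-[[y1, y2], y3] + [[y1, y3], y2]

A multilinear Lie element is pinned by y1-initial words (y1 innermost).
Composite bracket: [y1, [y3, y2]]
Full expansion: 4 signed words from ab - ba (2^2 = 4).
Coefficients come from the y1-initial words:
  word y1y2y3 has sign -1, contributing -[[y1, y2], y3]
  word y1y3y2 has sign +1, contributing +[[y1, y3], y2]


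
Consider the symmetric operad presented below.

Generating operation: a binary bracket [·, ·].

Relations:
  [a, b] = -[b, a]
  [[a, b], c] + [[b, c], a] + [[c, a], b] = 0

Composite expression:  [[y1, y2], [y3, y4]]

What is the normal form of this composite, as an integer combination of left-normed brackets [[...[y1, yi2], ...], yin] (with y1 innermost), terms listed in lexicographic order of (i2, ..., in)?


[[[y1, y2], y3], y4] - [[[y1, y2], y4], y3]

A multilinear Lie element is pinned by y1-initial words (y1 innermost).
Composite bracket: [[y1, y2], [y3, y4]]
Each bracket splits as ab - ba, giving 8 signed words (2^3 = 8).
Collect the words opening with y1:
  from y1y2y3y4, sign +1: term +[[[y1, y2], y3], y4]
  from y1y2y4y3, sign -1: term -[[[y1, y2], y4], y3]
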